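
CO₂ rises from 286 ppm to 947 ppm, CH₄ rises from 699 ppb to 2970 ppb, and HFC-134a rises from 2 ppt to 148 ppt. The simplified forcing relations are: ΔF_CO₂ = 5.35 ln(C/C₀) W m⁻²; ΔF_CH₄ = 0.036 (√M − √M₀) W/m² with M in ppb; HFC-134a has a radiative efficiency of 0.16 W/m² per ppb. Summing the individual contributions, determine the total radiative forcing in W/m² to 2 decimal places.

ΔF = 7.44 W/m²

CO₂: 5.35 × ln(947/286) = 5.35 × ln(3.31119) = 5.35 × 1.19731 = 6.4056 W/m².
CH₄: 0.036 × (√2970 − √699) = 0.036 × (54.4977 − 26.4386) = 0.036 × 28.0591 = 1.0101 W/m².
HFC-134a: Δ = 148 − 2 = 146 ppt = 0.146 ppb; ΔF = 0.16 × 0.146 = 0.0234 W/m².
Total ΔF = 6.4056 + 1.0101 + 0.0234 = 7.4391 W/m².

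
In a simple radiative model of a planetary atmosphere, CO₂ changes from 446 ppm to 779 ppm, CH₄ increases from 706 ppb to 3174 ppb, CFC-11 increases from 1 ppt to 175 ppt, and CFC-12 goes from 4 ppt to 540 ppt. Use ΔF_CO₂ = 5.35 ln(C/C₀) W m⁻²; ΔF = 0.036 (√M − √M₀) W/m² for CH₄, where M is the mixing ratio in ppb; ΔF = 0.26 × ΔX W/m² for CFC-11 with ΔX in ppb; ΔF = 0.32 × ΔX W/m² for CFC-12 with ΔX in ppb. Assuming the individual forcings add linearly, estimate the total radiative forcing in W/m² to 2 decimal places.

CO₂: 5.35 × ln(779/446) = 5.35 × ln(1.74664) = 5.35 × 0.55769 = 2.9836 W/m².
CH₄: 0.036 × (√3174 − √706) = 0.036 × (56.3383 − 26.5707) = 0.036 × 29.7676 = 1.0716 W/m².
CFC-11: Δ = 175 − 1 = 174 ppt = 0.174 ppb; ΔF = 0.26 × 0.174 = 0.0452 W/m².
CFC-12: Δ = 540 − 4 = 536 ppt = 0.536 ppb; ΔF = 0.32 × 0.536 = 0.1715 W/m².
Total ΔF = 2.9836 + 1.0716 + 0.0452 + 0.1715 = 4.2719 W/m².

ΔF = 4.27 W/m²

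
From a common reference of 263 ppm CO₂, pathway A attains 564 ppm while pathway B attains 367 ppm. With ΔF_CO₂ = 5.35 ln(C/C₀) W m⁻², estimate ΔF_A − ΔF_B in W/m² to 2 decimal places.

ΔF_A − ΔF_B = 2.30 W/m²

ΔF_A = 5.35 ln(564/263) = 5.35 × 0.76290 = 4.0815 W/m².
ΔF_B = 5.35 ln(367/263) = 5.35 × 0.33321 = 1.7827 W/m².
Difference: 4.0815 − 1.7827 = 2.2988 W/m².
(Equivalently, ΔF_A − ΔF_B = 5.35 ln(564/367) = 5.35 × 0.42969 = 2.2988 W/m².)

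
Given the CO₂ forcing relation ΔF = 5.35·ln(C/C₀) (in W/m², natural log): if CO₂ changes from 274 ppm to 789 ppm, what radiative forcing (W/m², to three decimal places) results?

CO₂ absorption bands are partially saturated, so forcing scales with the logarithm of the concentration ratio.
CO₂: 5.35 × ln(789/274) = 5.35 × ln(2.87956) = 5.35 × 1.05764 = 5.6584 W/m².

ΔF = 5.658 W/m²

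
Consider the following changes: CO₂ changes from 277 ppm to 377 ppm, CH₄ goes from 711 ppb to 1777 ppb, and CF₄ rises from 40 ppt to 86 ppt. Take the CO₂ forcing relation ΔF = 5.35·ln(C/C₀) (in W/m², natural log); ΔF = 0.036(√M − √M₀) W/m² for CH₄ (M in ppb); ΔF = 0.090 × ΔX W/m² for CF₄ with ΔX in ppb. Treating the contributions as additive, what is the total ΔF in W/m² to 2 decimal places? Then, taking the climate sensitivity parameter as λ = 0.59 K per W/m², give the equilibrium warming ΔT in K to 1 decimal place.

ΔF = 2.21 W/m²; ΔT = 1.3 K

CO₂: 5.35 × ln(377/277) = 5.35 × ln(1.36101) = 5.35 × 0.30823 = 1.6490 W/m².
CH₄: 0.036 × (√1777 − √711) = 0.036 × (42.1545 − 26.6646) = 0.036 × 15.4899 = 0.5576 W/m².
CF₄: Δ = 86 − 40 = 46 ppt = 0.046 ppb; ΔF = 0.090 × 0.046 = 0.0041 W/m².
Total ΔF = 1.6490 + 0.5576 + 0.0041 = 2.2107 W/m².
ΔT = λ ΔF = 0.59 × 2.21 = 1.3039 K.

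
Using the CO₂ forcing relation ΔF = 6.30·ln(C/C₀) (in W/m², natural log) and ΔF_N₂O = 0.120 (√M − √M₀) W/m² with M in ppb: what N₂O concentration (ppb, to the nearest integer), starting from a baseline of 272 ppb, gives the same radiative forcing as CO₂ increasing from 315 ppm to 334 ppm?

M ≈ 383 ppb

CO₂ forcing: 6.30 × ln(334/315) = 6.30 × 0.058568 = 0.36898 W/m².
Set 0.120(√M − √272) = 0.36898: √M = 0.36898/0.120 + √272 = 3.0748 + 16.4924 = 19.5672.
M = (19.5672)² = 382.88 ppb.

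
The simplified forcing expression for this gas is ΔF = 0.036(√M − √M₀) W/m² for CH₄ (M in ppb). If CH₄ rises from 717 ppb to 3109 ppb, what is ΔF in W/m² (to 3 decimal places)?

CH₄: 0.036 × (√3109 − √717) = 0.036 × (55.7584 − 26.7769) = 0.036 × 28.9815 = 1.0433 W/m².

ΔF = 1.043 W/m²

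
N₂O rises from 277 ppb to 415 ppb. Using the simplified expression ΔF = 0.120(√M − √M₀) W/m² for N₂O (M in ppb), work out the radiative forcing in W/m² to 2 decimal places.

ΔF = 0.45 W/m²

N₂O: 0.120 × (√415 − √277) = 0.120 × (20.3715 − 16.6433) = 0.120 × 3.7282 = 0.4474 W/m².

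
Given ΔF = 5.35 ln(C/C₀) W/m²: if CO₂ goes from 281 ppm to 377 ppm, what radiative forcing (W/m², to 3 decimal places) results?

ΔF = 1.572 W/m²

CO₂: 5.35 × ln(377/281) = 5.35 × ln(1.34164) = 5.35 × 0.29389 = 1.5723 W/m².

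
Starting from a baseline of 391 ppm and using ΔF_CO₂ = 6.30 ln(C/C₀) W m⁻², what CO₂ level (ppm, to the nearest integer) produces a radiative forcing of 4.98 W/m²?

Set 6.30 ln(C/391) = 4.98, so ln(C/391) = 4.98/6.30 = 0.79048.
Then C/391 = e^0.79048 = 2.20445, giving C = 391 × 2.20445 = 861.94 ppm.

C ≈ 862 ppm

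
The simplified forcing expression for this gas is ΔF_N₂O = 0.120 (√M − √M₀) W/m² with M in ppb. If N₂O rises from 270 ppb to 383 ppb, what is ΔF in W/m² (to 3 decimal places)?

N₂O: 0.120 × (√383 − √270) = 0.120 × (19.5704 − 16.4317) = 0.120 × 3.1387 = 0.3766 W/m².

ΔF = 0.377 W/m²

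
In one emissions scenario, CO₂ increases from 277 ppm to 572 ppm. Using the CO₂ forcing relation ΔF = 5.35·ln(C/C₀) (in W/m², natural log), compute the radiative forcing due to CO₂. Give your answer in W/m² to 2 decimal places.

ΔF = 3.88 W/m²

CO₂ absorption bands are partially saturated, so forcing scales with the logarithm of the concentration ratio.
CO₂: 5.35 × ln(572/277) = 5.35 × ln(2.06498) = 5.35 × 0.72512 = 3.8794 W/m².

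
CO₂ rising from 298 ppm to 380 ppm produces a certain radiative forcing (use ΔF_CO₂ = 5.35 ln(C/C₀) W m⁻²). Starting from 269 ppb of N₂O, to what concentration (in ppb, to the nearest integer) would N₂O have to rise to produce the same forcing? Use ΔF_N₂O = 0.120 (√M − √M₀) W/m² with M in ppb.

M ≈ 742 ppb

CO₂ forcing: 5.35 × ln(380/298) = 5.35 × 0.243078 = 1.30047 W/m².
Set 0.120(√M − √269) = 1.30047: √M = 1.30047/0.120 + √269 = 10.8373 + 16.4012 = 27.2385.
M = (27.2385)² = 741.94 ppb.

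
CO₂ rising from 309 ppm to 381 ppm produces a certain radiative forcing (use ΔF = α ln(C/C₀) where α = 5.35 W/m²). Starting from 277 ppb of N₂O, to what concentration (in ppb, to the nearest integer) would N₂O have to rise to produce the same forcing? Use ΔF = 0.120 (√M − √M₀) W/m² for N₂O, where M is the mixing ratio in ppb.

CO₂ forcing: 5.35 × ln(381/309) = 5.35 × 0.209458 = 1.12060 W/m².
Set 0.120(√M − √277) = 1.12060: √M = 1.12060/0.120 + √277 = 9.3383 + 16.6433 = 25.9816.
M = (25.9816)² = 675.04 ppb.

M ≈ 675 ppb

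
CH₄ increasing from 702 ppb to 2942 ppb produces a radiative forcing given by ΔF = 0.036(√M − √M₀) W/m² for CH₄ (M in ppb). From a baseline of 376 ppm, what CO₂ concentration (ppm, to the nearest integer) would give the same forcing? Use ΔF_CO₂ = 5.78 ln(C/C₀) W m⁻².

CH₄ forcing: 0.036 × (√2942 − √702) = 0.036 × (54.2402 − 26.4953) = 0.036 × 27.7449 = 0.99882 W/m².
Set 5.78 ln(C/376) = 0.99882: ln(C/376) = 0.99882/5.78 = 0.17281, so C = 376 × e^0.17281 = 376 × 1.18864 = 446.93 ppm.

C ≈ 447 ppm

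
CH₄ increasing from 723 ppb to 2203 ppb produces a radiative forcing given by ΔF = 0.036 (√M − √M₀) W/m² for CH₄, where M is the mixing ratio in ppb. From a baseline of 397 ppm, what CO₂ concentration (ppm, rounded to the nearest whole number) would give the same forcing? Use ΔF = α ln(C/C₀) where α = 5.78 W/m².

CH₄ forcing: 0.036 × (√2203 − √723) = 0.036 × (46.9361 − 26.8887) = 0.036 × 20.0474 = 0.72171 W/m².
Set 5.78 ln(C/397) = 0.72171: ln(C/397) = 0.72171/5.78 = 0.12486, so C = 397 × e^0.12486 = 397 × 1.13299 = 449.80 ppm.

C ≈ 450 ppm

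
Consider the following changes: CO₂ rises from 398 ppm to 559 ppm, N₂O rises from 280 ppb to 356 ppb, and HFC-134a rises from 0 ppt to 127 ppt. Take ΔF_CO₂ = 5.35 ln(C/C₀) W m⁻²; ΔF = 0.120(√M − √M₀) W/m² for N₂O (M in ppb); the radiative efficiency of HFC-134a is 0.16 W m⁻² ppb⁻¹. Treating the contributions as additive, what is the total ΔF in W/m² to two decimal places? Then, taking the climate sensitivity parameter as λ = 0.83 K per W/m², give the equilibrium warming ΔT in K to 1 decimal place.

ΔF = 2.09 W/m²; ΔT = 1.7 K

CO₂: 5.35 × ln(559/398) = 5.35 × ln(1.40452) = 5.35 × 0.33970 = 1.8174 W/m².
N₂O: 0.120 × (√356 − √280) = 0.120 × (18.8680 − 16.7332) = 0.120 × 2.1348 = 0.2562 W/m².
HFC-134a: Δ = 127 − 0 = 127 ppt = 0.127 ppb; ΔF = 0.16 × 0.127 = 0.0203 W/m².
Total ΔF = 1.8174 + 0.2562 + 0.0203 = 2.0939 W/m².
ΔT = λ ΔF = 0.83 × 2.09 = 1.7347 K.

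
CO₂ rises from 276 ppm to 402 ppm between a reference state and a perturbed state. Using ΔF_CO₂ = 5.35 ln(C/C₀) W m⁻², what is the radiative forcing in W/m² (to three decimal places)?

CO₂: 5.35 × ln(402/276) = 5.35 × ln(1.45652) = 5.35 × 0.37605 = 2.0119 W/m².

ΔF = 2.012 W/m²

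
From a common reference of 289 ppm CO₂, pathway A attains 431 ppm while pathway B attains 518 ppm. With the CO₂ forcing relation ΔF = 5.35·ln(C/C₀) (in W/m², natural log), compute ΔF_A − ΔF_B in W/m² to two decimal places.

ΔF_A = 5.35 ln(431/289) = 5.35 × 0.39968 = 2.1383 W/m².
ΔF_B = 5.35 ln(518/289) = 5.35 × 0.58355 = 3.1220 W/m².
Difference: 2.1383 − 3.1220 = -0.9837 W/m².
(Equivalently, ΔF_A − ΔF_B = 5.35 ln(431/518) = 5.35 × -0.18387 = -0.9837 W/m².)

ΔF_A − ΔF_B = -0.98 W/m²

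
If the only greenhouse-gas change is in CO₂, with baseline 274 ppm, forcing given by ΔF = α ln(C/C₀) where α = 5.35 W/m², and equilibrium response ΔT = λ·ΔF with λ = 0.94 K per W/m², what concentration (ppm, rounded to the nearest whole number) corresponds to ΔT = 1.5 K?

C ≈ 369 ppm

Required forcing: ΔF = ΔT/λ = 1.5/0.94 = 1.5957 W/m².
Then ln(C/274) = ΔF/5.35 = 1.5957/5.35 = 0.29826.
So C = 274 × e^0.29826 = 274 × 1.34751 = 369.22 ppm.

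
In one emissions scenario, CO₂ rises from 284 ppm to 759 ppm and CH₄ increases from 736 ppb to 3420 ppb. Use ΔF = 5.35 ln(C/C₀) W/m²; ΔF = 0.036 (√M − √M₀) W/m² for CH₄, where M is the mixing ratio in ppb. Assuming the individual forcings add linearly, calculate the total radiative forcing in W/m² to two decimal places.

CO₂: 5.35 × ln(759/284) = 5.35 × ln(2.67254) = 5.35 × 0.98303 = 5.2592 W/m².
CH₄: 0.036 × (√3420 − √736) = 0.036 × (58.4808 − 27.1293) = 0.036 × 31.3515 = 1.1287 W/m².
Total ΔF = 5.2592 + 1.1287 = 6.3879 W/m².

ΔF = 6.39 W/m²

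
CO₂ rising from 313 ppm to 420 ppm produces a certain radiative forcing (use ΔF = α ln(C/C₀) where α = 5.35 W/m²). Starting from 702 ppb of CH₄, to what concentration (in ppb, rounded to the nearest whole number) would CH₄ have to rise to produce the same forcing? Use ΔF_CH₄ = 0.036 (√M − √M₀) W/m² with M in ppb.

M ≈ 4927 ppb

CO₂ forcing: 5.35 × ln(420/313) = 5.35 × 0.294052 = 1.57318 W/m².
Set 0.036(√M − √702) = 1.57318: √M = 1.57318/0.036 + √702 = 43.6994 + 26.4953 = 70.1947.
M = (70.1947)² = 4927.30 ppb.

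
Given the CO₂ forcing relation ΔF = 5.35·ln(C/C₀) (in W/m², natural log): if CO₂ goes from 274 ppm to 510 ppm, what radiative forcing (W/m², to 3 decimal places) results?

CO₂: 5.35 × ln(510/274) = 5.35 × ln(1.86131) = 5.35 × 0.62128 = 3.3238 W/m².

ΔF = 3.324 W/m²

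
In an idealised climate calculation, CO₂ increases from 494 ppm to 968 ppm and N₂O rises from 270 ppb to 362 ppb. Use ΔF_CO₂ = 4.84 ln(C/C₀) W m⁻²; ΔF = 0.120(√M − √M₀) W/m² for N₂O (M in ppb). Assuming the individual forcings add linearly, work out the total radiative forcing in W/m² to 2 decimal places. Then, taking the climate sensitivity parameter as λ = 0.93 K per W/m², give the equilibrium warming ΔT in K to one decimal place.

ΔF = 3.57 W/m²; ΔT = 3.3 K

CO₂: 4.84 × ln(968/494) = 4.84 × ln(1.95951) = 4.84 × 0.67269 = 3.2558 W/m².
N₂O: 0.120 × (√362 − √270) = 0.120 × (19.0263 − 16.4317) = 0.120 × 2.5946 = 0.3114 W/m².
Total ΔF = 3.2558 + 0.3114 = 3.5672 W/m².
ΔT = λ ΔF = 0.93 × 3.57 = 3.3201 K.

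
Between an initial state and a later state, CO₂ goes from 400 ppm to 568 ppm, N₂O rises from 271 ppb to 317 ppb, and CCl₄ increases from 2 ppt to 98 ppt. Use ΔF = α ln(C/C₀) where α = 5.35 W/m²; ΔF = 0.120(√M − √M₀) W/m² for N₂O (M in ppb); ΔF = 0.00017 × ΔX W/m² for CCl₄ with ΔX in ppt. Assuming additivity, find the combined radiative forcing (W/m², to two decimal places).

ΔF = 2.05 W/m²

CO₂: 5.35 × ln(568/400) = 5.35 × ln(1.42000) = 5.35 × 0.35066 = 1.8760 W/m².
N₂O: 0.120 × (√317 − √271) = 0.120 × (17.8045 − 16.4621) = 0.120 × 1.3424 = 0.1611 W/m².
CCl₄: ΔF = 0.00017 × (98 − 2) = 0.00017 × 96 = 0.0163 W/m².
Total ΔF = 1.8760 + 0.1611 + 0.0163 = 2.0534 W/m².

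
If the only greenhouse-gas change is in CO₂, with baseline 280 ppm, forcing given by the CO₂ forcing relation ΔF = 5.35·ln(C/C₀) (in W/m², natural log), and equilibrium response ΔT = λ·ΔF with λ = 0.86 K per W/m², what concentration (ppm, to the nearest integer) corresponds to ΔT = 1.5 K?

Required forcing: ΔF = ΔT/λ = 1.5/0.86 = 1.7442 W/m².
Then ln(C/280) = ΔF/5.35 = 1.7442/5.35 = 0.32602.
So C = 280 × e^0.32602 = 280 × 1.38544 = 387.92 ppm.

C ≈ 388 ppm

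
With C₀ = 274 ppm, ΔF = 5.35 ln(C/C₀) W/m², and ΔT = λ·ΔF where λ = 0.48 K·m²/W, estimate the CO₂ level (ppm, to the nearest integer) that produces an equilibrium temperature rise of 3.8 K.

C ≈ 1203 ppm

Required forcing: ΔF = ΔT/λ = 3.8/0.48 = 7.9167 W/m².
Then ln(C/274) = ΔF/5.35 = 7.9167/5.35 = 1.47976.
So C = 274 × e^1.47976 = 274 × 4.39189 = 1203.38 ppm.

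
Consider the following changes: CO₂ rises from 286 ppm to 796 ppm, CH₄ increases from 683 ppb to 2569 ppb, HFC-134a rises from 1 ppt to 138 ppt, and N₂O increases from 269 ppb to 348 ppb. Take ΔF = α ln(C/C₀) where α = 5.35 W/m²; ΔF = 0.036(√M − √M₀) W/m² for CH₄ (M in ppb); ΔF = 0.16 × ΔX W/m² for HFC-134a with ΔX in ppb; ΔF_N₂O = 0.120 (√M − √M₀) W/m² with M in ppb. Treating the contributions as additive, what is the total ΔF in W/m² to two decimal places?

ΔF = 6.65 W/m²

CO₂: 5.35 × ln(796/286) = 5.35 × ln(2.78322) = 5.35 × 1.02361 = 5.4763 W/m².
CH₄: 0.036 × (√2569 − √683) = 0.036 × (50.6853 − 26.1343) = 0.036 × 24.5510 = 0.8838 W/m².
HFC-134a: Δ = 138 − 1 = 137 ppt = 0.137 ppb; ΔF = 0.16 × 0.137 = 0.0219 W/m².
N₂O: 0.120 × (√348 − √269) = 0.120 × (18.6548 − 16.4012) = 0.120 × 2.2536 = 0.2704 W/m².
Total ΔF = 5.4763 + 0.8838 + 0.0219 + 0.2704 = 6.6524 W/m².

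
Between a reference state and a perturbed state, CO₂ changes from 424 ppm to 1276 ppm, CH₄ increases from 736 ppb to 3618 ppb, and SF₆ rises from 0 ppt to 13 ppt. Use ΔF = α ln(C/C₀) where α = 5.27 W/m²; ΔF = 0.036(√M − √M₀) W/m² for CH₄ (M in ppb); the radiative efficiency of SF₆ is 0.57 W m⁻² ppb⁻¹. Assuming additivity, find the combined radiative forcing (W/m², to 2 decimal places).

CO₂: 5.27 × ln(1276/424) = 5.27 × ln(3.00943) = 5.27 × 1.10175 = 5.8062 W/m².
CH₄: 0.036 × (√3618 − √736) = 0.036 × (60.1498 − 27.1293) = 0.036 × 33.0205 = 1.1887 W/m².
SF₆: Δ = 13 − 0 = 13 ppt = 0.013 ppb; ΔF = 0.57 × 0.013 = 0.0074 W/m².
Total ΔF = 5.8062 + 1.1887 + 0.0074 = 7.0023 W/m².

ΔF = 7.00 W/m²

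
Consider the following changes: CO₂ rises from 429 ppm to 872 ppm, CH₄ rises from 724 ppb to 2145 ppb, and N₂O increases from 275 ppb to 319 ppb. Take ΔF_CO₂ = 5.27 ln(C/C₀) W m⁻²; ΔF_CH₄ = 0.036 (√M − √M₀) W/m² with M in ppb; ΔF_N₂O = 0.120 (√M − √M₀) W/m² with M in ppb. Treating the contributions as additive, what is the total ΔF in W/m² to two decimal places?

CO₂: 5.27 × ln(872/429) = 5.27 × ln(2.03263) = 5.27 × 0.70933 = 3.7382 W/m².
CH₄: 0.036 × (√2145 − √724) = 0.036 × (46.3141 − 26.9072) = 0.036 × 19.4069 = 0.6986 W/m².
N₂O: 0.120 × (√319 − √275) = 0.120 × (17.8606 − 16.5831) = 0.120 × 1.2775 = 0.1533 W/m².
Total ΔF = 3.7382 + 0.6986 + 0.1533 = 4.5901 W/m².

ΔF = 4.59 W/m²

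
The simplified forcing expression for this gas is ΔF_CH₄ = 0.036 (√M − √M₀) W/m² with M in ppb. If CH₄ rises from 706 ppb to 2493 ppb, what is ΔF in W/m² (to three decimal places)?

CH₄: 0.036 × (√2493 − √706) = 0.036 × (49.9300 − 26.5707) = 0.036 × 23.3593 = 0.8409 W/m².

ΔF = 0.841 W/m²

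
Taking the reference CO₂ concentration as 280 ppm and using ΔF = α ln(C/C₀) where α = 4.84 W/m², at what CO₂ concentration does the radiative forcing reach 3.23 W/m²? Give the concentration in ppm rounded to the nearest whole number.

Set 4.84 ln(C/280) = 3.23, so ln(C/280) = 3.23/4.84 = 0.66736.
Then C/280 = e^0.66736 = 1.94908, giving C = 280 × 1.94908 = 545.74 ppm.

C ≈ 546 ppm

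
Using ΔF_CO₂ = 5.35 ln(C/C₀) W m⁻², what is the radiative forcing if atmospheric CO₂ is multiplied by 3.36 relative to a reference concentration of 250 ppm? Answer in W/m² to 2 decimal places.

Because the forcing depends only on the ratio C/C₀, the initial concentration does not enter.
ΔF = 5.35 × ln(3.36) = 5.35 × 1.21194 = 6.4839 W/m².

ΔF = 6.48 W/m²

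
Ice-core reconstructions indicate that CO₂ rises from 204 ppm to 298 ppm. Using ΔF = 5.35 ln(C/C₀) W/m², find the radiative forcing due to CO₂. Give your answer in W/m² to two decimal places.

ΔF = 2.03 W/m²

CO₂: 5.35 × ln(298/204) = 5.35 × ln(1.46078) = 5.35 × 0.37897 = 2.0275 W/m².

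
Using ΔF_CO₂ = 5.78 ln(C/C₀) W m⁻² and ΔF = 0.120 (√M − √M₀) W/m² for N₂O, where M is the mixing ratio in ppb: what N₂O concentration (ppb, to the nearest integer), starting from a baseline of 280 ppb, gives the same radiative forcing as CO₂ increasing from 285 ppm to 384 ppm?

CO₂ forcing: 5.78 × ln(384/285) = 5.78 × 0.298153 = 1.72332 W/m².
Set 0.120(√M − √280) = 1.72332: √M = 1.72332/0.120 + √280 = 14.3610 + 16.7332 = 31.0942.
M = (31.0942)² = 966.85 ppb.

M ≈ 967 ppb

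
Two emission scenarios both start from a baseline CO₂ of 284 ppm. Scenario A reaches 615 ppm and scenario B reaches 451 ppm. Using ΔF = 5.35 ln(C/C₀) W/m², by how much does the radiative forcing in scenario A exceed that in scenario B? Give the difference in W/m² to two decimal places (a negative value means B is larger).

ΔF_A = 5.35 ln(615/284) = 5.35 × 0.77265 = 4.1337 W/m².
ΔF_B = 5.35 ln(451/284) = 5.35 × 0.46249 = 2.4743 W/m².
Difference: 4.1337 − 2.4743 = 1.6594 W/m².

ΔF_A − ΔF_B = 1.66 W/m²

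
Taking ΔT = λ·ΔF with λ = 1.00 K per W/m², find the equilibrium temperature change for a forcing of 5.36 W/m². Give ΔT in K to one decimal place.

ΔT = 5.4 K

ΔT = λ ΔF = 1.00 × 5.36 = 5.3600 K.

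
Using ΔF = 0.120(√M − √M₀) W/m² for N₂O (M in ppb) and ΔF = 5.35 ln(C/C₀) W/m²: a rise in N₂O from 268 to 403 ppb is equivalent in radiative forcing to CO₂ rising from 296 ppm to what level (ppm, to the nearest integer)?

C ≈ 322 ppm

N₂O forcing: 0.120 × (√403 − √268) = 0.120 × (20.0749 − 16.3707) = 0.120 × 3.7042 = 0.44450 W/m².
Set 5.35 ln(C/296) = 0.44450: ln(C/296) = 0.44450/5.35 = 0.08308, so C = 296 × e^0.08308 = 296 × 1.08663 = 321.64 ppm.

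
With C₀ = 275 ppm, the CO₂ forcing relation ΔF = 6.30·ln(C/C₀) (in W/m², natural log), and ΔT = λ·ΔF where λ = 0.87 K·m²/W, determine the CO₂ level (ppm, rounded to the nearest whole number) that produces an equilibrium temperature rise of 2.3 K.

Required forcing: ΔF = ΔT/λ = 2.3/0.87 = 2.6437 W/m².
Then ln(C/275) = ΔF/6.30 = 2.6437/6.30 = 0.41963.
So C = 275 × e^0.41963 = 275 × 1.52140 = 418.39 ppm.

C ≈ 418 ppm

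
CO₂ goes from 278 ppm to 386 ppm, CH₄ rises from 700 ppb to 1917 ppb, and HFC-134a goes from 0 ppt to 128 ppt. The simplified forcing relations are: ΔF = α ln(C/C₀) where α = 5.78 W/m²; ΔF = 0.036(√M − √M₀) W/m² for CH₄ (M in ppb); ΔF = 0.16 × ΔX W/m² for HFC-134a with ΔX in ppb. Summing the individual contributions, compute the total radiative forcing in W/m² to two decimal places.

CO₂: 5.78 × ln(386/278) = 5.78 × ln(1.38849) = 5.78 × 0.32822 = 1.8971 W/m².
CH₄: 0.036 × (√1917 − √700) = 0.036 × (43.7836 − 26.4575) = 0.036 × 17.3261 = 0.6237 W/m².
HFC-134a: Δ = 128 − 0 = 128 ppt = 0.128 ppb; ΔF = 0.16 × 0.128 = 0.0205 W/m².
Total ΔF = 1.8971 + 0.6237 + 0.0205 = 2.5413 W/m².

ΔF = 2.54 W/m²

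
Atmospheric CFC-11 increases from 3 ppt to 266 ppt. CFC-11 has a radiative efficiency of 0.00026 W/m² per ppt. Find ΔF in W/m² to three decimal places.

CFC-11: ΔF = 0.00026 × (266 − 3) = 0.00026 × 263 = 0.0684 W/m².

ΔF = 0.068 W/m²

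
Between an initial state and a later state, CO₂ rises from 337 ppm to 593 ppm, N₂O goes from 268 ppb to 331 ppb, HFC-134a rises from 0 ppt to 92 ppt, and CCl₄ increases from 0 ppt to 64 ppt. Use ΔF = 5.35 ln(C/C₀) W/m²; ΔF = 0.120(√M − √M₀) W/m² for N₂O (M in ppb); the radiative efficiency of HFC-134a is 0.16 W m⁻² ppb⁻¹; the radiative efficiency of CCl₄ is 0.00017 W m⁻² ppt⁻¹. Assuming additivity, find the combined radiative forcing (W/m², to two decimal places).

ΔF = 3.27 W/m²

CO₂: 5.35 × ln(593/337) = 5.35 × ln(1.75964) = 5.35 × 0.56511 = 3.0233 W/m².
N₂O: 0.120 × (√331 − √268) = 0.120 × (18.1934 − 16.3707) = 0.120 × 1.8227 = 0.2187 W/m².
HFC-134a: Δ = 92 − 0 = 92 ppt = 0.092 ppb; ΔF = 0.16 × 0.092 = 0.0147 W/m².
CCl₄: ΔF = 0.00017 × (64 − 0) = 0.00017 × 64 = 0.0109 W/m².
Total ΔF = 3.0233 + 0.2187 + 0.0147 + 0.0109 = 3.2676 W/m².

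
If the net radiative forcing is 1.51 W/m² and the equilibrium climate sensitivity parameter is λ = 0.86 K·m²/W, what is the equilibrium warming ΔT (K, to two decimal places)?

ΔT = λ ΔF = 0.86 × 1.51 = 1.2986 K.

ΔT = 1.30 K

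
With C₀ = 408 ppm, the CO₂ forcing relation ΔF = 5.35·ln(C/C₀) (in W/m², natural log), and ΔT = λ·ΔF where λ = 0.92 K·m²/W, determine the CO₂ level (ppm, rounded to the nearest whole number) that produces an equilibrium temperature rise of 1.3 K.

Required forcing: ΔF = ΔT/λ = 1.3/0.92 = 1.4130 W/m².
Then ln(C/408) = ΔF/5.35 = 1.4130/5.35 = 0.26411.
So C = 408 × e^0.26411 = 408 × 1.30227 = 531.33 ppm.

C ≈ 531 ppm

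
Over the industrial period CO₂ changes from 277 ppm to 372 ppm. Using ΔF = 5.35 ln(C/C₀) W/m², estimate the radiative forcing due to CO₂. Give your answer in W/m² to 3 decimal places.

CO₂: 5.35 × ln(372/277) = 5.35 × ln(1.34296) = 5.35 × 0.29488 = 1.5776 W/m².

ΔF = 1.578 W/m²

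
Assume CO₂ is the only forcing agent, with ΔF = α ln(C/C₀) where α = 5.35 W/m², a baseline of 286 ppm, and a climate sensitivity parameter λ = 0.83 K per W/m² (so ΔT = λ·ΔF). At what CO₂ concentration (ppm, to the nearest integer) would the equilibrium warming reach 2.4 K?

C ≈ 491 ppm

Required forcing: ΔF = ΔT/λ = 2.4/0.83 = 2.8916 W/m².
Then ln(C/286) = ΔF/5.35 = 2.8916/5.35 = 0.54049.
So C = 286 × e^0.54049 = 286 × 1.71685 = 491.02 ppm.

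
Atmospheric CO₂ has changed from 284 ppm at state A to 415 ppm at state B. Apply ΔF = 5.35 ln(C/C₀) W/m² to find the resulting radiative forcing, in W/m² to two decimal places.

CO₂: 5.35 × ln(415/284) = 5.35 × ln(1.46127) = 5.35 × 0.37931 = 2.0293 W/m².

ΔF = 2.03 W/m²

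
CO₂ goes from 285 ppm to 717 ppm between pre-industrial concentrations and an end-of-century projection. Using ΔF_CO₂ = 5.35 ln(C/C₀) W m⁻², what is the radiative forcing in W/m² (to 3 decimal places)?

CO₂: 5.35 × ln(717/285) = 5.35 × ln(2.51579) = 5.35 × 0.92259 = 4.9359 W/m².

ΔF = 4.936 W/m²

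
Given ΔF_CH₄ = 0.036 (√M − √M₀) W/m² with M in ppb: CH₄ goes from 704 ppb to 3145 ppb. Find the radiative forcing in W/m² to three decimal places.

ΔF = 1.064 W/m²

CH₄: 0.036 × (√3145 − √704) = 0.036 × (56.0803 − 26.5330) = 0.036 × 29.5473 = 1.0637 W/m².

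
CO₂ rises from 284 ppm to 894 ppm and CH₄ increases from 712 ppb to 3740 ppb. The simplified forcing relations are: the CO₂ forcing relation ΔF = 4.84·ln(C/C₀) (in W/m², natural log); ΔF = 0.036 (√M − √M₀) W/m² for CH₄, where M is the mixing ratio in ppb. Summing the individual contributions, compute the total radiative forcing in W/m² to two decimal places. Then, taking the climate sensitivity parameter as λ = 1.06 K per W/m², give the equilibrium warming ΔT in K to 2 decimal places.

ΔF = 6.79 W/m²; ΔT = 7.20 K

CO₂: 4.84 × ln(894/284) = 4.84 × ln(3.14789) = 4.84 × 1.14673 = 5.5502 W/m².
CH₄: 0.036 × (√3740 − √712) = 0.036 × (61.1555 − 26.6833) = 0.036 × 34.4722 = 1.2410 W/m².
Total ΔF = 5.5502 + 1.2410 = 6.7912 W/m².
ΔT = λ ΔF = 1.06 × 6.79 = 7.1974 K.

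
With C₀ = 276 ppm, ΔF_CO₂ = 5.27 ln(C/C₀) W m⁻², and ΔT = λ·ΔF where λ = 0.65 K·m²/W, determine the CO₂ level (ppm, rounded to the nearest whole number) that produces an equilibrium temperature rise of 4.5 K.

C ≈ 1027 ppm

Required forcing: ΔF = ΔT/λ = 4.5/0.65 = 6.9231 W/m².
Then ln(C/276) = ΔF/5.27 = 6.9231/5.27 = 1.31368.
So C = 276 × e^1.31368 = 276 × 3.71984 = 1026.68 ppm.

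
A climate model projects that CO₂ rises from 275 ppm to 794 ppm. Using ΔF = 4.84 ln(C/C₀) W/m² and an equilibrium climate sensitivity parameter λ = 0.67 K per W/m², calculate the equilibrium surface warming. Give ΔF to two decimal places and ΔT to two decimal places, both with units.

CO₂: 4.84 × ln(794/275) = 4.84 × ln(2.88727) = 4.84 × 1.06031 = 5.1319 W/m².
ΔT = λ ΔF = 0.67 × 5.13 = 3.4371 K.

ΔF = 5.13 W/m²; ΔT = 3.44 K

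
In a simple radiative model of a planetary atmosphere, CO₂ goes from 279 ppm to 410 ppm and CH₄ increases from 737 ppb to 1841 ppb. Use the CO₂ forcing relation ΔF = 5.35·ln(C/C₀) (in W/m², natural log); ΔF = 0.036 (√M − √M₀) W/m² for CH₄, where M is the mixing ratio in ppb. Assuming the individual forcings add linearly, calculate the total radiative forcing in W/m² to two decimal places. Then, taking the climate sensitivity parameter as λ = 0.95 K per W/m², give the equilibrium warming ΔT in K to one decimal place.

CO₂: 5.35 × ln(410/279) = 5.35 × ln(1.46953) = 5.35 × 0.38494 = 2.0594 W/m².
CH₄: 0.036 × (√1841 − √737) = 0.036 × (42.9069 − 27.1477) = 0.036 × 15.7592 = 0.5673 W/m².
Total ΔF = 2.0594 + 0.5673 = 2.6267 W/m².
ΔT = λ ΔF = 0.95 × 2.63 = 2.4985 K.

ΔF = 2.63 W/m²; ΔT = 2.5 K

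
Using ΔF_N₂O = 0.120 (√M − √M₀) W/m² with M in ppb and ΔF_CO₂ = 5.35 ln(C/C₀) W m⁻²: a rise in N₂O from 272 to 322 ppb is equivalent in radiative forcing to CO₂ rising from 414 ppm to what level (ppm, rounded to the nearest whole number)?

N₂O forcing: 0.120 × (√322 − √272) = 0.120 × (17.9444 − 16.4924) = 0.120 × 1.4520 = 0.17424 W/m².
Set 5.35 ln(C/414) = 0.17424: ln(C/414) = 0.17424/5.35 = 0.03257, so C = 414 × e^0.03257 = 414 × 1.03311 = 427.71 ppm.

C ≈ 428 ppm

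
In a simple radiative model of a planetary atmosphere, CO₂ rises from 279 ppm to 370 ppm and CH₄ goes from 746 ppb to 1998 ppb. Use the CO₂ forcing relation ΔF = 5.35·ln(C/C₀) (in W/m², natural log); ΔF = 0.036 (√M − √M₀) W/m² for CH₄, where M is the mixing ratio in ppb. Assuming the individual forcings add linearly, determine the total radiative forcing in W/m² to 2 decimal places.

CO₂: 5.35 × ln(370/279) = 5.35 × ln(1.32616) = 5.35 × 0.28229 = 1.5103 W/m².
CH₄: 0.036 × (√1998 − √746) = 0.036 × (44.6990 − 27.3130) = 0.036 × 17.3860 = 0.6259 W/m².
Total ΔF = 1.5103 + 0.6259 = 2.1362 W/m².

ΔF = 2.14 W/m²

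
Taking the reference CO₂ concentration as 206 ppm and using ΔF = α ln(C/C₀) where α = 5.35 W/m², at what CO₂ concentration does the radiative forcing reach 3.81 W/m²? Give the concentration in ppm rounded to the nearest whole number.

C ≈ 420 ppm

Set 5.35 ln(C/206) = 3.81, so ln(C/206) = 3.81/5.35 = 0.71215.
Then C/206 = e^0.71215 = 2.03837, giving C = 206 × 2.03837 = 419.90 ppm.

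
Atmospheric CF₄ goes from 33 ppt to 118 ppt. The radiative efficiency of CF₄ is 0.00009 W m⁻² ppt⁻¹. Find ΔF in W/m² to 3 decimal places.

CF₄: ΔF = 0.00009 × (118 − 33) = 0.00009 × 85 = 0.0077 W/m².

ΔF = 0.008 W/m²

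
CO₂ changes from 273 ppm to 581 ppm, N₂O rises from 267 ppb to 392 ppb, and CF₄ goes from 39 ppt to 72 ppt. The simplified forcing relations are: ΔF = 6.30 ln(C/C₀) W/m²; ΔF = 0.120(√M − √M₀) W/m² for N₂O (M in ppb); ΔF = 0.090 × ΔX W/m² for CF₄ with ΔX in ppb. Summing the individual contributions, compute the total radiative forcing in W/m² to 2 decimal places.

CO₂: 6.30 × ln(581/273) = 6.30 × ln(2.12821) = 6.30 × 0.75528 = 4.7583 W/m².
N₂O: 0.120 × (√392 − √267) = 0.120 × (19.7990 − 16.3401) = 0.120 × 3.4589 = 0.4151 W/m².
CF₄: Δ = 72 − 39 = 33 ppt = 0.033 ppb; ΔF = 0.090 × 0.033 = 0.0030 W/m².
Total ΔF = 4.7583 + 0.4151 + 0.0030 = 5.1764 W/m².

ΔF = 5.18 W/m²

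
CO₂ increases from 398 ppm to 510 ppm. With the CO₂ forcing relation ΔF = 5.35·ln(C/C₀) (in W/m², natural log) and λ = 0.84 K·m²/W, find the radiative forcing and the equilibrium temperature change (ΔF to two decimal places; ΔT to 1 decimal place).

CO₂: 5.35 × ln(510/398) = 5.35 × ln(1.28141) = 5.35 × 0.24796 = 1.3266 W/m².
ΔT = λ ΔF = 0.84 × 1.33 = 1.1172 K.

ΔF = 1.33 W/m²; ΔT = 1.1 K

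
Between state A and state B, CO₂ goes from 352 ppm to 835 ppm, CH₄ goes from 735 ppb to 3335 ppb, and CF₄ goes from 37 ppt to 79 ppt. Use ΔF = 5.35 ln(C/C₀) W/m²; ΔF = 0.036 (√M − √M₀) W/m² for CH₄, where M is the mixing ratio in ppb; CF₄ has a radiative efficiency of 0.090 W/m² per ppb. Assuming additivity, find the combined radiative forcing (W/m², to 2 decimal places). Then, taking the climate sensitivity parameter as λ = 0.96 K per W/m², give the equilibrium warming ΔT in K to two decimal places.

ΔF = 5.73 W/m²; ΔT = 5.50 K

CO₂: 5.35 × ln(835/352) = 5.35 × ln(2.37216) = 5.35 × 0.86380 = 4.6213 W/m².
CH₄: 0.036 × (√3335 − √735) = 0.036 × (57.7495 − 27.1109) = 0.036 × 30.6386 = 1.1030 W/m².
CF₄: Δ = 79 − 37 = 42 ppt = 0.042 ppb; ΔF = 0.090 × 0.042 = 0.0038 W/m².
Total ΔF = 4.6213 + 1.1030 + 0.0038 = 5.7281 W/m².
ΔT = λ ΔF = 0.96 × 5.73 = 5.5008 K.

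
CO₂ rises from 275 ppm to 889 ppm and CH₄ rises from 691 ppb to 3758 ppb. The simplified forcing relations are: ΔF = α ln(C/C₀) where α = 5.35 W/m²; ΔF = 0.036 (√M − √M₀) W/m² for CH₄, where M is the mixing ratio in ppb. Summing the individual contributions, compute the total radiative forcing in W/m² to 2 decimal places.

ΔF = 7.54 W/m²

CO₂: 5.35 × ln(889/275) = 5.35 × ln(3.23273) = 5.35 × 1.17333 = 6.2773 W/m².
CH₄: 0.036 × (√3758 − √691) = 0.036 × (61.3025 − 26.2869) = 0.036 × 35.0156 = 1.2606 W/m².
Total ΔF = 6.2773 + 1.2606 = 7.5379 W/m².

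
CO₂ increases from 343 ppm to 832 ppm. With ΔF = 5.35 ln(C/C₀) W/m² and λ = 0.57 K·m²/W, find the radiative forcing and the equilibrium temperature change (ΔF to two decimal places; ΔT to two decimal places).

ΔF = 4.74 W/m²; ΔT = 2.70 K

CO₂: 5.35 × ln(832/343) = 5.35 × ln(2.42566) = 5.35 × 0.88610 = 4.7406 W/m².
ΔT = λ ΔF = 0.57 × 4.74 = 2.7018 K.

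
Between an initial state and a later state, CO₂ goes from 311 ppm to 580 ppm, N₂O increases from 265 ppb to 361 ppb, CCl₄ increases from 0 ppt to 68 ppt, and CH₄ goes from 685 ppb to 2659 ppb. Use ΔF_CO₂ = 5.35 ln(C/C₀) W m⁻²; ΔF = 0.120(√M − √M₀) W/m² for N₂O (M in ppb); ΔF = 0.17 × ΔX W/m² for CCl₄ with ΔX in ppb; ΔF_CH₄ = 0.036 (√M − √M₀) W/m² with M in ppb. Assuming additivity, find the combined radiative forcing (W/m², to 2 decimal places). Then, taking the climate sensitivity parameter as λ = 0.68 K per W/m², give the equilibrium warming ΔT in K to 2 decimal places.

CO₂: 5.35 × ln(580/311) = 5.35 × ln(1.86495) = 5.35 × 0.62323 = 3.3343 W/m².
N₂O: 0.120 × (√361 − √265) = 0.120 × (19.0000 − 16.2788) = 0.120 × 2.7212 = 0.3265 W/m².
CCl₄: Δ = 68 − 0 = 68 ppt = 0.068 ppb; ΔF = 0.17 × 0.068 = 0.0116 W/m².
CH₄: 0.036 × (√2659 − √685) = 0.036 × (51.5655 − 26.1725) = 0.036 × 25.3930 = 0.9141 W/m².
Total ΔF = 3.3343 + 0.3265 + 0.0116 + 0.9141 = 4.5865 W/m².
ΔT = λ ΔF = 0.68 × 4.59 = 3.1212 K.

ΔF = 4.59 W/m²; ΔT = 3.12 K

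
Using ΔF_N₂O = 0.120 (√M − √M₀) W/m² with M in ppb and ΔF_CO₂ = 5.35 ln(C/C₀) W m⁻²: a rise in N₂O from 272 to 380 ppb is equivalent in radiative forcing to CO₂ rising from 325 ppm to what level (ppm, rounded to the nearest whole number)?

N₂O forcing: 0.120 × (√380 − √272) = 0.120 × (19.4936 − 16.4924) = 0.120 × 3.0012 = 0.36014 W/m².
Set 5.35 ln(C/325) = 0.36014: ln(C/325) = 0.36014/5.35 = 0.06732, so C = 325 × e^0.06732 = 325 × 1.06964 = 347.63 ppm.

C ≈ 348 ppm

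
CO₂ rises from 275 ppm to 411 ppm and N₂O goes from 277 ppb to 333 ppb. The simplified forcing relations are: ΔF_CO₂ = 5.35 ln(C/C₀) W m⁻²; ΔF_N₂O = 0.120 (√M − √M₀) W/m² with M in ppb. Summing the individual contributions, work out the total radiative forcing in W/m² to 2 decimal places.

ΔF = 2.34 W/m²

CO₂: 5.35 × ln(411/275) = 5.35 × ln(1.49455) = 5.35 × 0.40183 = 2.1498 W/m².
N₂O: 0.120 × (√333 − √277) = 0.120 × (18.2483 − 16.6433) = 0.120 × 1.6050 = 0.1926 W/m².
Total ΔF = 2.1498 + 0.1926 = 2.3424 W/m².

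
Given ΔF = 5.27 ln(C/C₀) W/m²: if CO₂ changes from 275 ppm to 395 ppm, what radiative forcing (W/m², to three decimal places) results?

CO₂ absorption bands are partially saturated, so forcing scales with the logarithm of the concentration ratio.
CO₂: 5.27 × ln(395/275) = 5.27 × ln(1.43636) = 5.27 × 0.36211 = 1.9083 W/m².

ΔF = 1.908 W/m²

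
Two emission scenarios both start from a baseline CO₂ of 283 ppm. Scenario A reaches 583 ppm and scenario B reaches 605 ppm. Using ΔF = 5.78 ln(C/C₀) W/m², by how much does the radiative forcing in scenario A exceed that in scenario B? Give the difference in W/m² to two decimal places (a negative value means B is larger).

ΔF_A − ΔF_B = -0.21 W/m²

ΔF_A = 5.78 ln(583/283) = 5.78 × 0.72274 = 4.1774 W/m².
ΔF_B = 5.78 ln(605/283) = 5.78 × 0.75978 = 4.3915 W/m².
Difference: 4.1774 − 4.3915 = -0.2141 W/m².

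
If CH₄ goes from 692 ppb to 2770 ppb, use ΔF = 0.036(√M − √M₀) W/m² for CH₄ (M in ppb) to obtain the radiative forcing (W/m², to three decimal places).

CH₄: 0.036 × (√2770 − √692) = 0.036 × (52.6308 − 26.3059) = 0.036 × 26.3249 = 0.9477 W/m².

ΔF = 0.948 W/m²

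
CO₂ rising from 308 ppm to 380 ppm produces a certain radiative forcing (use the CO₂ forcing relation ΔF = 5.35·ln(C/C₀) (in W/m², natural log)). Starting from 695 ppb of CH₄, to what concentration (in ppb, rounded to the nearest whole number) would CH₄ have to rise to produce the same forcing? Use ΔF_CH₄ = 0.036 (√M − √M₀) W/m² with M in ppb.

M ≈ 3316 ppb

CO₂ forcing: 5.35 × ln(380/308) = 5.35 × 0.210071 = 1.12388 W/m².
Set 0.036(√M − √695) = 1.12388: √M = 1.12388/0.036 + √695 = 31.2189 + 26.3629 = 57.5818.
M = (57.5818)² = 3315.66 ppb.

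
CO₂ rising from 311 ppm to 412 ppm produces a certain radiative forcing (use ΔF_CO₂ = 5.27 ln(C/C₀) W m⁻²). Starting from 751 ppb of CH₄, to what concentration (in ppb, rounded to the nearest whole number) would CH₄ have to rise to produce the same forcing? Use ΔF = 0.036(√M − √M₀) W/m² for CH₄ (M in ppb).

CO₂ forcing: 5.27 × ln(412/311) = 5.27 × 0.281230 = 1.48208 W/m².
Set 0.036(√M − √751) = 1.48208: √M = 1.48208/0.036 + √751 = 41.1689 + 27.4044 = 68.5733.
M = (68.5733)² = 4702.30 ppb.

M ≈ 4702 ppb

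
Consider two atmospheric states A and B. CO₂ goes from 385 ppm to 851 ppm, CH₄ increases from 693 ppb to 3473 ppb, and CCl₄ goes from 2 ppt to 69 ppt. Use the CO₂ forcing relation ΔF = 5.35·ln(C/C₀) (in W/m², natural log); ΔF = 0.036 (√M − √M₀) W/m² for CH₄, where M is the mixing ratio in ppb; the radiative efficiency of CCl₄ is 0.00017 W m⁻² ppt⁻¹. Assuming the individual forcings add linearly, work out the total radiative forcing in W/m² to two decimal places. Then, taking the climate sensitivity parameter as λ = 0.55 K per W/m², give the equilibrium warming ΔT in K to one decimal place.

ΔF = 5.43 W/m²; ΔT = 3.0 K

CO₂: 5.35 × ln(851/385) = 5.35 × ln(2.21039) = 5.35 × 0.79317 = 4.2435 W/m².
CH₄: 0.036 × (√3473 − √693) = 0.036 × (58.9322 − 26.3249) = 0.036 × 32.6073 = 1.1739 W/m².
CCl₄: ΔF = 0.00017 × (69 − 2) = 0.00017 × 67 = 0.0114 W/m².
Total ΔF = 4.2435 + 1.1739 + 0.0114 = 5.4288 W/m².
ΔT = λ ΔF = 0.55 × 5.43 = 2.9865 K.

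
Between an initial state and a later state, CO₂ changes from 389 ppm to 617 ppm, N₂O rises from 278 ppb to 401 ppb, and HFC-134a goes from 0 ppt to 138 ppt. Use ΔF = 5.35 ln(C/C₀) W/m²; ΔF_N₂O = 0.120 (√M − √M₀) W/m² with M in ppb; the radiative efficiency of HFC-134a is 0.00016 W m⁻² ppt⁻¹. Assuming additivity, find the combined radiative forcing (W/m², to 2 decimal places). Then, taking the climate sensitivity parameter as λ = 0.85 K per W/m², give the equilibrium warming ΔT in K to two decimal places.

CO₂: 5.35 × ln(617/389) = 5.35 × ln(1.58612) = 5.35 × 0.46129 = 2.4679 W/m².
N₂O: 0.120 × (√401 − √278) = 0.120 × (20.0250 − 16.6733) = 0.120 × 3.3517 = 0.4022 W/m².
HFC-134a: ΔF = 0.00016 × (138 − 0) = 0.00016 × 138 = 0.0221 W/m².
Total ΔF = 2.4679 + 0.4022 + 0.0221 = 2.8922 W/m².
ΔT = λ ΔF = 0.85 × 2.89 = 2.4565 K.

ΔF = 2.89 W/m²; ΔT = 2.46 K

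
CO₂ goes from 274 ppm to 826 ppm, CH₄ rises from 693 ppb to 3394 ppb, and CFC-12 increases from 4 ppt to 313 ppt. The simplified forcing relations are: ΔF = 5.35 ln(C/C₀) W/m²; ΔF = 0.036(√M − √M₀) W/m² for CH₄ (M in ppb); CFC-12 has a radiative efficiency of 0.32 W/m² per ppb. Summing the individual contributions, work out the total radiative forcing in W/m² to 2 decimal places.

CO₂: 5.35 × ln(826/274) = 5.35 × ln(3.01460) = 5.35 × 1.10347 = 5.9036 W/m².
CH₄: 0.036 × (√3394 − √693) = 0.036 × (58.2580 − 26.3249) = 0.036 × 31.9331 = 1.1496 W/m².
CFC-12: Δ = 313 − 4 = 309 ppt = 0.309 ppb; ΔF = 0.32 × 0.309 = 0.0989 W/m².
Total ΔF = 5.9036 + 1.1496 + 0.0989 = 7.1521 W/m².

ΔF = 7.15 W/m²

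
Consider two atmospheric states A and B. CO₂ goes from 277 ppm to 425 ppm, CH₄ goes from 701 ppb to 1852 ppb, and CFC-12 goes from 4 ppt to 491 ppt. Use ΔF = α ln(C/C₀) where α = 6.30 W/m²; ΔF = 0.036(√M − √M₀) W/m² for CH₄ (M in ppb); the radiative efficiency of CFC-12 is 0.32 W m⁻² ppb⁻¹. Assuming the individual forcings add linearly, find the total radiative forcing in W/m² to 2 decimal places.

ΔF = 3.45 W/m²

CO₂: 6.30 × ln(425/277) = 6.30 × ln(1.53430) = 6.30 × 0.42807 = 2.6968 W/m².
CH₄: 0.036 × (√1852 − √701) = 0.036 × (43.0349 − 26.4764) = 0.036 × 16.5585 = 0.5961 W/m².
CFC-12: Δ = 491 − 4 = 487 ppt = 0.487 ppb; ΔF = 0.32 × 0.487 = 0.1558 W/m².
Total ΔF = 2.6968 + 0.5961 + 0.1558 = 3.4487 W/m².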